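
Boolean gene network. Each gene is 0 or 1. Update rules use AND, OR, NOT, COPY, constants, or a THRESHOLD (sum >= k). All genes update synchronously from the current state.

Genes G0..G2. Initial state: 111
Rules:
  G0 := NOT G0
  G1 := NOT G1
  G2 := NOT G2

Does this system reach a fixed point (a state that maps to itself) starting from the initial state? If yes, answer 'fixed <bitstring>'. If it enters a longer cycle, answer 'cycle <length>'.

Answer: cycle 2

Derivation:
Step 0: 111
Step 1: G0=NOT G0=NOT 1=0 G1=NOT G1=NOT 1=0 G2=NOT G2=NOT 1=0 -> 000
Step 2: G0=NOT G0=NOT 0=1 G1=NOT G1=NOT 0=1 G2=NOT G2=NOT 0=1 -> 111
Cycle of length 2 starting at step 0 -> no fixed point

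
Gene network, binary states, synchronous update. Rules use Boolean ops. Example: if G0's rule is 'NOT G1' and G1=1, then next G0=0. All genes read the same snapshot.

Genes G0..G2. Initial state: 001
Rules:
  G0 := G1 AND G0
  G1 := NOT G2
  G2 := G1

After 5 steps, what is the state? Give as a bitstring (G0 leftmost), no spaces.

Step 1: G0=G1&G0=0&0=0 G1=NOT G2=NOT 1=0 G2=G1=0 -> 000
Step 2: G0=G1&G0=0&0=0 G1=NOT G2=NOT 0=1 G2=G1=0 -> 010
Step 3: G0=G1&G0=1&0=0 G1=NOT G2=NOT 0=1 G2=G1=1 -> 011
Step 4: G0=G1&G0=1&0=0 G1=NOT G2=NOT 1=0 G2=G1=1 -> 001
Step 5: G0=G1&G0=0&0=0 G1=NOT G2=NOT 1=0 G2=G1=0 -> 000

000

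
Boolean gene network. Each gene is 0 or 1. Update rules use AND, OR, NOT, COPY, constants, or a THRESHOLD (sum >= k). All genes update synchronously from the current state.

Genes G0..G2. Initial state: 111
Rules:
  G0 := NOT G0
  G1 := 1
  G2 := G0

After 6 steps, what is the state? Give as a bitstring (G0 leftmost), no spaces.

Step 1: G0=NOT G0=NOT 1=0 G1=1(const) G2=G0=1 -> 011
Step 2: G0=NOT G0=NOT 0=1 G1=1(const) G2=G0=0 -> 110
Step 3: G0=NOT G0=NOT 1=0 G1=1(const) G2=G0=1 -> 011
Step 4: G0=NOT G0=NOT 0=1 G1=1(const) G2=G0=0 -> 110
Step 5: G0=NOT G0=NOT 1=0 G1=1(const) G2=G0=1 -> 011
Step 6: G0=NOT G0=NOT 0=1 G1=1(const) G2=G0=0 -> 110

110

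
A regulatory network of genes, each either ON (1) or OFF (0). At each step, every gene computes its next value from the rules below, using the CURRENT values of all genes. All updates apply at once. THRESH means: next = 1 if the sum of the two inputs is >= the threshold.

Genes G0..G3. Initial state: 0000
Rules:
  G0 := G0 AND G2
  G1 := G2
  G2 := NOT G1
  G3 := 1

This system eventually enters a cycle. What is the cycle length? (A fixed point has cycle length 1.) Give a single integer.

Answer: 4

Derivation:
Step 0: 0000
Step 1: G0=G0&G2=0&0=0 G1=G2=0 G2=NOT G1=NOT 0=1 G3=1(const) -> 0011
Step 2: G0=G0&G2=0&1=0 G1=G2=1 G2=NOT G1=NOT 0=1 G3=1(const) -> 0111
Step 3: G0=G0&G2=0&1=0 G1=G2=1 G2=NOT G1=NOT 1=0 G3=1(const) -> 0101
Step 4: G0=G0&G2=0&0=0 G1=G2=0 G2=NOT G1=NOT 1=0 G3=1(const) -> 0001
Step 5: G0=G0&G2=0&0=0 G1=G2=0 G2=NOT G1=NOT 0=1 G3=1(const) -> 0011
State from step 5 equals state from step 1 -> cycle length 4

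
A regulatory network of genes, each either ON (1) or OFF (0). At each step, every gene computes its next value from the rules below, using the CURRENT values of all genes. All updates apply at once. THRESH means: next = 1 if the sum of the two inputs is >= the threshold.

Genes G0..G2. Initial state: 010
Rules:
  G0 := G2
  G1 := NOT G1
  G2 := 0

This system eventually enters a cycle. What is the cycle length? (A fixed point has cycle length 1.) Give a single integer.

Step 0: 010
Step 1: G0=G2=0 G1=NOT G1=NOT 1=0 G2=0(const) -> 000
Step 2: G0=G2=0 G1=NOT G1=NOT 0=1 G2=0(const) -> 010
State from step 2 equals state from step 0 -> cycle length 2

Answer: 2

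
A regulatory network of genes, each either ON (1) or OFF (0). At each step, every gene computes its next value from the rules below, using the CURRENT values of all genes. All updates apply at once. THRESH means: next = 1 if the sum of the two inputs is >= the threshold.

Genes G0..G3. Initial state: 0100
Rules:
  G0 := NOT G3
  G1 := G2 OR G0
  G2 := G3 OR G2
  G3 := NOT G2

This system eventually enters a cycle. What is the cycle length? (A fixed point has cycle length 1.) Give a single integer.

Step 0: 0100
Step 1: G0=NOT G3=NOT 0=1 G1=G2|G0=0|0=0 G2=G3|G2=0|0=0 G3=NOT G2=NOT 0=1 -> 1001
Step 2: G0=NOT G3=NOT 1=0 G1=G2|G0=0|1=1 G2=G3|G2=1|0=1 G3=NOT G2=NOT 0=1 -> 0111
Step 3: G0=NOT G3=NOT 1=0 G1=G2|G0=1|0=1 G2=G3|G2=1|1=1 G3=NOT G2=NOT 1=0 -> 0110
Step 4: G0=NOT G3=NOT 0=1 G1=G2|G0=1|0=1 G2=G3|G2=0|1=1 G3=NOT G2=NOT 1=0 -> 1110
Step 5: G0=NOT G3=NOT 0=1 G1=G2|G0=1|1=1 G2=G3|G2=0|1=1 G3=NOT G2=NOT 1=0 -> 1110
State from step 5 equals state from step 4 -> cycle length 1

Answer: 1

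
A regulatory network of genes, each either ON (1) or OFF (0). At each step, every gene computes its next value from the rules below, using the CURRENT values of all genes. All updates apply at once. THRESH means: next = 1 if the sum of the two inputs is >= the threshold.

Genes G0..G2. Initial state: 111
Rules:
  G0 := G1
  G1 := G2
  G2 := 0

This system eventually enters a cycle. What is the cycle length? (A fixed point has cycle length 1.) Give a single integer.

Step 0: 111
Step 1: G0=G1=1 G1=G2=1 G2=0(const) -> 110
Step 2: G0=G1=1 G1=G2=0 G2=0(const) -> 100
Step 3: G0=G1=0 G1=G2=0 G2=0(const) -> 000
Step 4: G0=G1=0 G1=G2=0 G2=0(const) -> 000
State from step 4 equals state from step 3 -> cycle length 1

Answer: 1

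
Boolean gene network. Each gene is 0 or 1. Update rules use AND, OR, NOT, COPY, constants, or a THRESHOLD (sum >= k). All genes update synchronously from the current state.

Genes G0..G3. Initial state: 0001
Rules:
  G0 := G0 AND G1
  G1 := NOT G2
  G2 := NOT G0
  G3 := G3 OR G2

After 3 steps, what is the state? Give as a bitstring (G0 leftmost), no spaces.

Step 1: G0=G0&G1=0&0=0 G1=NOT G2=NOT 0=1 G2=NOT G0=NOT 0=1 G3=G3|G2=1|0=1 -> 0111
Step 2: G0=G0&G1=0&1=0 G1=NOT G2=NOT 1=0 G2=NOT G0=NOT 0=1 G3=G3|G2=1|1=1 -> 0011
Step 3: G0=G0&G1=0&0=0 G1=NOT G2=NOT 1=0 G2=NOT G0=NOT 0=1 G3=G3|G2=1|1=1 -> 0011

0011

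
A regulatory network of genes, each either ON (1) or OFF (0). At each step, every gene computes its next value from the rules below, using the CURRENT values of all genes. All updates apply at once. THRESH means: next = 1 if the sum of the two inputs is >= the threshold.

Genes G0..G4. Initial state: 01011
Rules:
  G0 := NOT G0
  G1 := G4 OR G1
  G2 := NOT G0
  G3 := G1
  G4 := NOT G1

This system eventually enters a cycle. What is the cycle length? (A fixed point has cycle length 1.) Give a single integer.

Answer: 2

Derivation:
Step 0: 01011
Step 1: G0=NOT G0=NOT 0=1 G1=G4|G1=1|1=1 G2=NOT G0=NOT 0=1 G3=G1=1 G4=NOT G1=NOT 1=0 -> 11110
Step 2: G0=NOT G0=NOT 1=0 G1=G4|G1=0|1=1 G2=NOT G0=NOT 1=0 G3=G1=1 G4=NOT G1=NOT 1=0 -> 01010
Step 3: G0=NOT G0=NOT 0=1 G1=G4|G1=0|1=1 G2=NOT G0=NOT 0=1 G3=G1=1 G4=NOT G1=NOT 1=0 -> 11110
State from step 3 equals state from step 1 -> cycle length 2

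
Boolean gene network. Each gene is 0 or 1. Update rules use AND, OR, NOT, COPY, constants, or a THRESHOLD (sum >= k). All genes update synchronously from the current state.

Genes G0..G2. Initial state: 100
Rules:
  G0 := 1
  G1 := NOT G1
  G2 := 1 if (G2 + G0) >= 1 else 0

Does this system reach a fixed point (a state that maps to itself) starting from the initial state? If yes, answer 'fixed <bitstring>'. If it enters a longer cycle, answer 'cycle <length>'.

Answer: cycle 2

Derivation:
Step 0: 100
Step 1: G0=1(const) G1=NOT G1=NOT 0=1 G2=(0+1>=1)=1 -> 111
Step 2: G0=1(const) G1=NOT G1=NOT 1=0 G2=(1+1>=1)=1 -> 101
Step 3: G0=1(const) G1=NOT G1=NOT 0=1 G2=(1+1>=1)=1 -> 111
Cycle of length 2 starting at step 1 -> no fixed point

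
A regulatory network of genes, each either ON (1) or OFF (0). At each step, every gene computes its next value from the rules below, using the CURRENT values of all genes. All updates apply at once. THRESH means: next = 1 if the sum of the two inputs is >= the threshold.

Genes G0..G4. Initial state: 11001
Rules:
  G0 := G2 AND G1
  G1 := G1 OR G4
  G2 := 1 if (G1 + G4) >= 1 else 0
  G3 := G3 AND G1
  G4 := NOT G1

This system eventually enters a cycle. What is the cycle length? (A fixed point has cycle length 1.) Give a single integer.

Step 0: 11001
Step 1: G0=G2&G1=0&1=0 G1=G1|G4=1|1=1 G2=(1+1>=1)=1 G3=G3&G1=0&1=0 G4=NOT G1=NOT 1=0 -> 01100
Step 2: G0=G2&G1=1&1=1 G1=G1|G4=1|0=1 G2=(1+0>=1)=1 G3=G3&G1=0&1=0 G4=NOT G1=NOT 1=0 -> 11100
Step 3: G0=G2&G1=1&1=1 G1=G1|G4=1|0=1 G2=(1+0>=1)=1 G3=G3&G1=0&1=0 G4=NOT G1=NOT 1=0 -> 11100
State from step 3 equals state from step 2 -> cycle length 1

Answer: 1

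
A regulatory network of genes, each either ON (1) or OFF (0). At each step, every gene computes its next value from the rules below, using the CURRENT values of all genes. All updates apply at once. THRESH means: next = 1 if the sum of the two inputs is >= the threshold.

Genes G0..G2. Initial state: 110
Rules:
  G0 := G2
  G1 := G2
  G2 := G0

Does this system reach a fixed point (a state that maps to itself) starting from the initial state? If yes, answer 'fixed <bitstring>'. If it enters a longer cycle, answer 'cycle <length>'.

Step 0: 110
Step 1: G0=G2=0 G1=G2=0 G2=G0=1 -> 001
Step 2: G0=G2=1 G1=G2=1 G2=G0=0 -> 110
Cycle of length 2 starting at step 0 -> no fixed point

Answer: cycle 2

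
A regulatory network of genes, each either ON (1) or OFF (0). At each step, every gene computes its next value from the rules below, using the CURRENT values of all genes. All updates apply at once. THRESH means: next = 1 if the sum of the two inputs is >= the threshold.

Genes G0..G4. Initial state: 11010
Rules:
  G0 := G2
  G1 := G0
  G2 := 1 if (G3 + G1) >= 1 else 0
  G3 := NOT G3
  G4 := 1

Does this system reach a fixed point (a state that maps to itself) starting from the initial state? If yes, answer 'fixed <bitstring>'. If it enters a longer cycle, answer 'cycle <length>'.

Step 0: 11010
Step 1: G0=G2=0 G1=G0=1 G2=(1+1>=1)=1 G3=NOT G3=NOT 1=0 G4=1(const) -> 01101
Step 2: G0=G2=1 G1=G0=0 G2=(0+1>=1)=1 G3=NOT G3=NOT 0=1 G4=1(const) -> 10111
Step 3: G0=G2=1 G1=G0=1 G2=(1+0>=1)=1 G3=NOT G3=NOT 1=0 G4=1(const) -> 11101
Step 4: G0=G2=1 G1=G0=1 G2=(0+1>=1)=1 G3=NOT G3=NOT 0=1 G4=1(const) -> 11111
Step 5: G0=G2=1 G1=G0=1 G2=(1+1>=1)=1 G3=NOT G3=NOT 1=0 G4=1(const) -> 11101
Cycle of length 2 starting at step 3 -> no fixed point

Answer: cycle 2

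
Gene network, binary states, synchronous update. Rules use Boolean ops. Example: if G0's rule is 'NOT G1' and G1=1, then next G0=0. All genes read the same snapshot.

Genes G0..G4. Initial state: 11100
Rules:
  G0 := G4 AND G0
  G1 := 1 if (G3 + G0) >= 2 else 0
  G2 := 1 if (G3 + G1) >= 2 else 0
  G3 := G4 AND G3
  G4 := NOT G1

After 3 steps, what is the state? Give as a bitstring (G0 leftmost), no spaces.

Step 1: G0=G4&G0=0&1=0 G1=(0+1>=2)=0 G2=(0+1>=2)=0 G3=G4&G3=0&0=0 G4=NOT G1=NOT 1=0 -> 00000
Step 2: G0=G4&G0=0&0=0 G1=(0+0>=2)=0 G2=(0+0>=2)=0 G3=G4&G3=0&0=0 G4=NOT G1=NOT 0=1 -> 00001
Step 3: G0=G4&G0=1&0=0 G1=(0+0>=2)=0 G2=(0+0>=2)=0 G3=G4&G3=1&0=0 G4=NOT G1=NOT 0=1 -> 00001

00001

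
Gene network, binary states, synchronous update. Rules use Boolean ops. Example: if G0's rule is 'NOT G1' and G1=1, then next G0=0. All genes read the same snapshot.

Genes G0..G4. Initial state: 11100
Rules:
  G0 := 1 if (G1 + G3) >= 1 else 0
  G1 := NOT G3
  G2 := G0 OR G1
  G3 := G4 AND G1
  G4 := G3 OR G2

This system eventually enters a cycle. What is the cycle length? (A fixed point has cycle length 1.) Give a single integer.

Answer: 4

Derivation:
Step 0: 11100
Step 1: G0=(1+0>=1)=1 G1=NOT G3=NOT 0=1 G2=G0|G1=1|1=1 G3=G4&G1=0&1=0 G4=G3|G2=0|1=1 -> 11101
Step 2: G0=(1+0>=1)=1 G1=NOT G3=NOT 0=1 G2=G0|G1=1|1=1 G3=G4&G1=1&1=1 G4=G3|G2=0|1=1 -> 11111
Step 3: G0=(1+1>=1)=1 G1=NOT G3=NOT 1=0 G2=G0|G1=1|1=1 G3=G4&G1=1&1=1 G4=G3|G2=1|1=1 -> 10111
Step 4: G0=(0+1>=1)=1 G1=NOT G3=NOT 1=0 G2=G0|G1=1|0=1 G3=G4&G1=1&0=0 G4=G3|G2=1|1=1 -> 10101
Step 5: G0=(0+0>=1)=0 G1=NOT G3=NOT 0=1 G2=G0|G1=1|0=1 G3=G4&G1=1&0=0 G4=G3|G2=0|1=1 -> 01101
Step 6: G0=(1+0>=1)=1 G1=NOT G3=NOT 0=1 G2=G0|G1=0|1=1 G3=G4&G1=1&1=1 G4=G3|G2=0|1=1 -> 11111
State from step 6 equals state from step 2 -> cycle length 4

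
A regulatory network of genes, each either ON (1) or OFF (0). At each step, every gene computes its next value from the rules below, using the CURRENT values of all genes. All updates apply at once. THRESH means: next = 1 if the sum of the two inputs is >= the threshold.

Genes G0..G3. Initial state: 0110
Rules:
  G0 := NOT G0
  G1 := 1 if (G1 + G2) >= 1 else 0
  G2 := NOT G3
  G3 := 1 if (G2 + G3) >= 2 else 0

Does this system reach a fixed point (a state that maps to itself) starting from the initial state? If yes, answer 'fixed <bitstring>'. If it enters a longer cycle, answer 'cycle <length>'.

Answer: cycle 2

Derivation:
Step 0: 0110
Step 1: G0=NOT G0=NOT 0=1 G1=(1+1>=1)=1 G2=NOT G3=NOT 0=1 G3=(1+0>=2)=0 -> 1110
Step 2: G0=NOT G0=NOT 1=0 G1=(1+1>=1)=1 G2=NOT G3=NOT 0=1 G3=(1+0>=2)=0 -> 0110
Cycle of length 2 starting at step 0 -> no fixed point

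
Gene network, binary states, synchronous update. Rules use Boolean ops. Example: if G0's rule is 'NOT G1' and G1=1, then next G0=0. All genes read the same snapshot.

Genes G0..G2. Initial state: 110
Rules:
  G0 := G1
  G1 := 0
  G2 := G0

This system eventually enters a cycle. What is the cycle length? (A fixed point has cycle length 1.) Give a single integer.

Answer: 1

Derivation:
Step 0: 110
Step 1: G0=G1=1 G1=0(const) G2=G0=1 -> 101
Step 2: G0=G1=0 G1=0(const) G2=G0=1 -> 001
Step 3: G0=G1=0 G1=0(const) G2=G0=0 -> 000
Step 4: G0=G1=0 G1=0(const) G2=G0=0 -> 000
State from step 4 equals state from step 3 -> cycle length 1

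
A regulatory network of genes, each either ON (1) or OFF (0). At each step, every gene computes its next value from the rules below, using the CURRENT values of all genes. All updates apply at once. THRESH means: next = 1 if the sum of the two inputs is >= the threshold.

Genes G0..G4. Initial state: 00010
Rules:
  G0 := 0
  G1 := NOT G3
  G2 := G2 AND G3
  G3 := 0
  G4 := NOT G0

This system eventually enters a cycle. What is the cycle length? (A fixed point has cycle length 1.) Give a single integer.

Answer: 1

Derivation:
Step 0: 00010
Step 1: G0=0(const) G1=NOT G3=NOT 1=0 G2=G2&G3=0&1=0 G3=0(const) G4=NOT G0=NOT 0=1 -> 00001
Step 2: G0=0(const) G1=NOT G3=NOT 0=1 G2=G2&G3=0&0=0 G3=0(const) G4=NOT G0=NOT 0=1 -> 01001
Step 3: G0=0(const) G1=NOT G3=NOT 0=1 G2=G2&G3=0&0=0 G3=0(const) G4=NOT G0=NOT 0=1 -> 01001
State from step 3 equals state from step 2 -> cycle length 1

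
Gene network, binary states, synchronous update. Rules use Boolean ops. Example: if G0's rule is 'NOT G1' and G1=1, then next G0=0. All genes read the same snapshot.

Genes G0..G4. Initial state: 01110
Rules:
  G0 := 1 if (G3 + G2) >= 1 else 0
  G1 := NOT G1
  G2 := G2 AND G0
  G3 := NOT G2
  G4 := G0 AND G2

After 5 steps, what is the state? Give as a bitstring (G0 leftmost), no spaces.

Step 1: G0=(1+1>=1)=1 G1=NOT G1=NOT 1=0 G2=G2&G0=1&0=0 G3=NOT G2=NOT 1=0 G4=G0&G2=0&1=0 -> 10000
Step 2: G0=(0+0>=1)=0 G1=NOT G1=NOT 0=1 G2=G2&G0=0&1=0 G3=NOT G2=NOT 0=1 G4=G0&G2=1&0=0 -> 01010
Step 3: G0=(1+0>=1)=1 G1=NOT G1=NOT 1=0 G2=G2&G0=0&0=0 G3=NOT G2=NOT 0=1 G4=G0&G2=0&0=0 -> 10010
Step 4: G0=(1+0>=1)=1 G1=NOT G1=NOT 0=1 G2=G2&G0=0&1=0 G3=NOT G2=NOT 0=1 G4=G0&G2=1&0=0 -> 11010
Step 5: G0=(1+0>=1)=1 G1=NOT G1=NOT 1=0 G2=G2&G0=0&1=0 G3=NOT G2=NOT 0=1 G4=G0&G2=1&0=0 -> 10010

10010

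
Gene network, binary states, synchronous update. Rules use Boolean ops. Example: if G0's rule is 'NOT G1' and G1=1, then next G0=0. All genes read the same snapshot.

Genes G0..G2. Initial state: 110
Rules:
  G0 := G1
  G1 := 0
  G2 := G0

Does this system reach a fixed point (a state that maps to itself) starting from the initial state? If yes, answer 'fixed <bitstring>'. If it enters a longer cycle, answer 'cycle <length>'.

Step 0: 110
Step 1: G0=G1=1 G1=0(const) G2=G0=1 -> 101
Step 2: G0=G1=0 G1=0(const) G2=G0=1 -> 001
Step 3: G0=G1=0 G1=0(const) G2=G0=0 -> 000
Step 4: G0=G1=0 G1=0(const) G2=G0=0 -> 000
Fixed point reached at step 3: 000

Answer: fixed 000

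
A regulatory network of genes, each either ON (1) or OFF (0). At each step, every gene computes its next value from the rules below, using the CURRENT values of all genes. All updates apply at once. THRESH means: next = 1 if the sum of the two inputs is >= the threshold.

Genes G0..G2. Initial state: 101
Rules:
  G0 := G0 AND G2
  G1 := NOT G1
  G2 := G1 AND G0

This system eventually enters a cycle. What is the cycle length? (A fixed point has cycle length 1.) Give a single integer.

Answer: 2

Derivation:
Step 0: 101
Step 1: G0=G0&G2=1&1=1 G1=NOT G1=NOT 0=1 G2=G1&G0=0&1=0 -> 110
Step 2: G0=G0&G2=1&0=0 G1=NOT G1=NOT 1=0 G2=G1&G0=1&1=1 -> 001
Step 3: G0=G0&G2=0&1=0 G1=NOT G1=NOT 0=1 G2=G1&G0=0&0=0 -> 010
Step 4: G0=G0&G2=0&0=0 G1=NOT G1=NOT 1=0 G2=G1&G0=1&0=0 -> 000
Step 5: G0=G0&G2=0&0=0 G1=NOT G1=NOT 0=1 G2=G1&G0=0&0=0 -> 010
State from step 5 equals state from step 3 -> cycle length 2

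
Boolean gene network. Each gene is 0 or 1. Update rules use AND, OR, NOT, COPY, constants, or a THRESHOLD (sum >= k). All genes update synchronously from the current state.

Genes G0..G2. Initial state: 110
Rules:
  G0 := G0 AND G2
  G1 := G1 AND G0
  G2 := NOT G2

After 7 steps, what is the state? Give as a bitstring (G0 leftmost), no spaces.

Step 1: G0=G0&G2=1&0=0 G1=G1&G0=1&1=1 G2=NOT G2=NOT 0=1 -> 011
Step 2: G0=G0&G2=0&1=0 G1=G1&G0=1&0=0 G2=NOT G2=NOT 1=0 -> 000
Step 3: G0=G0&G2=0&0=0 G1=G1&G0=0&0=0 G2=NOT G2=NOT 0=1 -> 001
Step 4: G0=G0&G2=0&1=0 G1=G1&G0=0&0=0 G2=NOT G2=NOT 1=0 -> 000
Step 5: G0=G0&G2=0&0=0 G1=G1&G0=0&0=0 G2=NOT G2=NOT 0=1 -> 001
Step 6: G0=G0&G2=0&1=0 G1=G1&G0=0&0=0 G2=NOT G2=NOT 1=0 -> 000
Step 7: G0=G0&G2=0&0=0 G1=G1&G0=0&0=0 G2=NOT G2=NOT 0=1 -> 001

001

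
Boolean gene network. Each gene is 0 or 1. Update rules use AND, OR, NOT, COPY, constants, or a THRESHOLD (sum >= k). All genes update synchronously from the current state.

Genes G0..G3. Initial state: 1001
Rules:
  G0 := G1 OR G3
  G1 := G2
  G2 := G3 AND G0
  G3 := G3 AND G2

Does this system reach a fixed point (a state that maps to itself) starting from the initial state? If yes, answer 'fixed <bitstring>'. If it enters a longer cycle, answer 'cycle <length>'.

Answer: fixed 0000

Derivation:
Step 0: 1001
Step 1: G0=G1|G3=0|1=1 G1=G2=0 G2=G3&G0=1&1=1 G3=G3&G2=1&0=0 -> 1010
Step 2: G0=G1|G3=0|0=0 G1=G2=1 G2=G3&G0=0&1=0 G3=G3&G2=0&1=0 -> 0100
Step 3: G0=G1|G3=1|0=1 G1=G2=0 G2=G3&G0=0&0=0 G3=G3&G2=0&0=0 -> 1000
Step 4: G0=G1|G3=0|0=0 G1=G2=0 G2=G3&G0=0&1=0 G3=G3&G2=0&0=0 -> 0000
Step 5: G0=G1|G3=0|0=0 G1=G2=0 G2=G3&G0=0&0=0 G3=G3&G2=0&0=0 -> 0000
Fixed point reached at step 4: 0000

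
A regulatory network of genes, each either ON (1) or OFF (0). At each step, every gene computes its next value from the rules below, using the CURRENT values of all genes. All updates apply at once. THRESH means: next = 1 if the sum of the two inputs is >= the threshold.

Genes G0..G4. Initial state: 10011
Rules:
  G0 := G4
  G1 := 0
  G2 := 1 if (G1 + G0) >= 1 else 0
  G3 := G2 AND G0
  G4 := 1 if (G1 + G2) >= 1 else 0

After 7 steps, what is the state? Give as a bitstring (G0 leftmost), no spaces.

Step 1: G0=G4=1 G1=0(const) G2=(0+1>=1)=1 G3=G2&G0=0&1=0 G4=(0+0>=1)=0 -> 10100
Step 2: G0=G4=0 G1=0(const) G2=(0+1>=1)=1 G3=G2&G0=1&1=1 G4=(0+1>=1)=1 -> 00111
Step 3: G0=G4=1 G1=0(const) G2=(0+0>=1)=0 G3=G2&G0=1&0=0 G4=(0+1>=1)=1 -> 10001
Step 4: G0=G4=1 G1=0(const) G2=(0+1>=1)=1 G3=G2&G0=0&1=0 G4=(0+0>=1)=0 -> 10100
Step 5: G0=G4=0 G1=0(const) G2=(0+1>=1)=1 G3=G2&G0=1&1=1 G4=(0+1>=1)=1 -> 00111
Step 6: G0=G4=1 G1=0(const) G2=(0+0>=1)=0 G3=G2&G0=1&0=0 G4=(0+1>=1)=1 -> 10001
Step 7: G0=G4=1 G1=0(const) G2=(0+1>=1)=1 G3=G2&G0=0&1=0 G4=(0+0>=1)=0 -> 10100

10100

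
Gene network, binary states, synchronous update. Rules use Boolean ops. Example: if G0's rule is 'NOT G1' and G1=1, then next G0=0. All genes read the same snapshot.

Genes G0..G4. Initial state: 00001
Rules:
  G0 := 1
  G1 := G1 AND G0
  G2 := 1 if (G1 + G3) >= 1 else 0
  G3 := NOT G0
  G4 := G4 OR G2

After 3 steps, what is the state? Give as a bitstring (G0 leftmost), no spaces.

Step 1: G0=1(const) G1=G1&G0=0&0=0 G2=(0+0>=1)=0 G3=NOT G0=NOT 0=1 G4=G4|G2=1|0=1 -> 10011
Step 2: G0=1(const) G1=G1&G0=0&1=0 G2=(0+1>=1)=1 G3=NOT G0=NOT 1=0 G4=G4|G2=1|0=1 -> 10101
Step 3: G0=1(const) G1=G1&G0=0&1=0 G2=(0+0>=1)=0 G3=NOT G0=NOT 1=0 G4=G4|G2=1|1=1 -> 10001

10001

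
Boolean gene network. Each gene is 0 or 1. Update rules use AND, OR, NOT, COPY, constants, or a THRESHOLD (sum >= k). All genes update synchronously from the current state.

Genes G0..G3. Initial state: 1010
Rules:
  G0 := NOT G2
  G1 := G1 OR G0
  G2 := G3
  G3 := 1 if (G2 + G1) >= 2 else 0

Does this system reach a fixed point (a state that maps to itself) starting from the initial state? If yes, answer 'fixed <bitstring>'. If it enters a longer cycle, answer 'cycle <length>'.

Step 0: 1010
Step 1: G0=NOT G2=NOT 1=0 G1=G1|G0=0|1=1 G2=G3=0 G3=(1+0>=2)=0 -> 0100
Step 2: G0=NOT G2=NOT 0=1 G1=G1|G0=1|0=1 G2=G3=0 G3=(0+1>=2)=0 -> 1100
Step 3: G0=NOT G2=NOT 0=1 G1=G1|G0=1|1=1 G2=G3=0 G3=(0+1>=2)=0 -> 1100
Fixed point reached at step 2: 1100

Answer: fixed 1100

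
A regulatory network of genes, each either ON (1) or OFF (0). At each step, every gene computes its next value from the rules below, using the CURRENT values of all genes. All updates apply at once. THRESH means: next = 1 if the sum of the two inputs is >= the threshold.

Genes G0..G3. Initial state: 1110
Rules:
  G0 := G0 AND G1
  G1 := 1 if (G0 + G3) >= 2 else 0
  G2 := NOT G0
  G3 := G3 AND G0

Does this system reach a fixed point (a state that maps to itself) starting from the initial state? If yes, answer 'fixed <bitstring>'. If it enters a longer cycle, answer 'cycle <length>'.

Step 0: 1110
Step 1: G0=G0&G1=1&1=1 G1=(1+0>=2)=0 G2=NOT G0=NOT 1=0 G3=G3&G0=0&1=0 -> 1000
Step 2: G0=G0&G1=1&0=0 G1=(1+0>=2)=0 G2=NOT G0=NOT 1=0 G3=G3&G0=0&1=0 -> 0000
Step 3: G0=G0&G1=0&0=0 G1=(0+0>=2)=0 G2=NOT G0=NOT 0=1 G3=G3&G0=0&0=0 -> 0010
Step 4: G0=G0&G1=0&0=0 G1=(0+0>=2)=0 G2=NOT G0=NOT 0=1 G3=G3&G0=0&0=0 -> 0010
Fixed point reached at step 3: 0010

Answer: fixed 0010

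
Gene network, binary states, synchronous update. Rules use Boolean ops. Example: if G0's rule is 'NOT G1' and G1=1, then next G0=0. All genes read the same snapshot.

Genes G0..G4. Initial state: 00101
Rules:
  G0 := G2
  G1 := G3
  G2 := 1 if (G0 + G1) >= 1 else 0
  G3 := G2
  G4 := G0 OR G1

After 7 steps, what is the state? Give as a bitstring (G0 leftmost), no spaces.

Step 1: G0=G2=1 G1=G3=0 G2=(0+0>=1)=0 G3=G2=1 G4=G0|G1=0|0=0 -> 10010
Step 2: G0=G2=0 G1=G3=1 G2=(1+0>=1)=1 G3=G2=0 G4=G0|G1=1|0=1 -> 01101
Step 3: G0=G2=1 G1=G3=0 G2=(0+1>=1)=1 G3=G2=1 G4=G0|G1=0|1=1 -> 10111
Step 4: G0=G2=1 G1=G3=1 G2=(1+0>=1)=1 G3=G2=1 G4=G0|G1=1|0=1 -> 11111
Step 5: G0=G2=1 G1=G3=1 G2=(1+1>=1)=1 G3=G2=1 G4=G0|G1=1|1=1 -> 11111
Step 6: G0=G2=1 G1=G3=1 G2=(1+1>=1)=1 G3=G2=1 G4=G0|G1=1|1=1 -> 11111
Step 7: G0=G2=1 G1=G3=1 G2=(1+1>=1)=1 G3=G2=1 G4=G0|G1=1|1=1 -> 11111

11111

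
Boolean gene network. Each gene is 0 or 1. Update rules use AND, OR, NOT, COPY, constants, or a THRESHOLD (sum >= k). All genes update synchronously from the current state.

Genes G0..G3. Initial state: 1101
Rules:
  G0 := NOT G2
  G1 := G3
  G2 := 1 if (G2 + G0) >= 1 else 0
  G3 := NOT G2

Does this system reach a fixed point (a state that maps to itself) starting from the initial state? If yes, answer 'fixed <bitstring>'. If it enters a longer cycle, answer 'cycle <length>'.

Step 0: 1101
Step 1: G0=NOT G2=NOT 0=1 G1=G3=1 G2=(0+1>=1)=1 G3=NOT G2=NOT 0=1 -> 1111
Step 2: G0=NOT G2=NOT 1=0 G1=G3=1 G2=(1+1>=1)=1 G3=NOT G2=NOT 1=0 -> 0110
Step 3: G0=NOT G2=NOT 1=0 G1=G3=0 G2=(1+0>=1)=1 G3=NOT G2=NOT 1=0 -> 0010
Step 4: G0=NOT G2=NOT 1=0 G1=G3=0 G2=(1+0>=1)=1 G3=NOT G2=NOT 1=0 -> 0010
Fixed point reached at step 3: 0010

Answer: fixed 0010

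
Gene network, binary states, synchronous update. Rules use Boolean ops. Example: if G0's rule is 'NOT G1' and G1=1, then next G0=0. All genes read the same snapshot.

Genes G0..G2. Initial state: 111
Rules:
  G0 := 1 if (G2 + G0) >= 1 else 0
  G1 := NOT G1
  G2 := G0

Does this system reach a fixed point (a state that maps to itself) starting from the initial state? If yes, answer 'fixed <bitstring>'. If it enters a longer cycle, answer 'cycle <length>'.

Answer: cycle 2

Derivation:
Step 0: 111
Step 1: G0=(1+1>=1)=1 G1=NOT G1=NOT 1=0 G2=G0=1 -> 101
Step 2: G0=(1+1>=1)=1 G1=NOT G1=NOT 0=1 G2=G0=1 -> 111
Cycle of length 2 starting at step 0 -> no fixed point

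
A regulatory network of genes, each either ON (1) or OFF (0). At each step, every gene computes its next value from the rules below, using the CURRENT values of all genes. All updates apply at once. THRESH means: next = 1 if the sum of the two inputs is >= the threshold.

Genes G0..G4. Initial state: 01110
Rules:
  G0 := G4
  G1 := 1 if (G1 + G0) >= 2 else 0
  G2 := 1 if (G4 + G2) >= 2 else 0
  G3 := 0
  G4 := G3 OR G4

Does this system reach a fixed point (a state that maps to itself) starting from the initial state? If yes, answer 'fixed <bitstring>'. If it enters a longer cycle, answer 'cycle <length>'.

Step 0: 01110
Step 1: G0=G4=0 G1=(1+0>=2)=0 G2=(0+1>=2)=0 G3=0(const) G4=G3|G4=1|0=1 -> 00001
Step 2: G0=G4=1 G1=(0+0>=2)=0 G2=(1+0>=2)=0 G3=0(const) G4=G3|G4=0|1=1 -> 10001
Step 3: G0=G4=1 G1=(0+1>=2)=0 G2=(1+0>=2)=0 G3=0(const) G4=G3|G4=0|1=1 -> 10001
Fixed point reached at step 2: 10001

Answer: fixed 10001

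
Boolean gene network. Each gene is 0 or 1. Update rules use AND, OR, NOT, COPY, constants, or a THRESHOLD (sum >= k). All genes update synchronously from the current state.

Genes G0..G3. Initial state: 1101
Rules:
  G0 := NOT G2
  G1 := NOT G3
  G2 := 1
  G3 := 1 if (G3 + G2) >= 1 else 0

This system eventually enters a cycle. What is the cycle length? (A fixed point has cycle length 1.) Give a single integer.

Step 0: 1101
Step 1: G0=NOT G2=NOT 0=1 G1=NOT G3=NOT 1=0 G2=1(const) G3=(1+0>=1)=1 -> 1011
Step 2: G0=NOT G2=NOT 1=0 G1=NOT G3=NOT 1=0 G2=1(const) G3=(1+1>=1)=1 -> 0011
Step 3: G0=NOT G2=NOT 1=0 G1=NOT G3=NOT 1=0 G2=1(const) G3=(1+1>=1)=1 -> 0011
State from step 3 equals state from step 2 -> cycle length 1

Answer: 1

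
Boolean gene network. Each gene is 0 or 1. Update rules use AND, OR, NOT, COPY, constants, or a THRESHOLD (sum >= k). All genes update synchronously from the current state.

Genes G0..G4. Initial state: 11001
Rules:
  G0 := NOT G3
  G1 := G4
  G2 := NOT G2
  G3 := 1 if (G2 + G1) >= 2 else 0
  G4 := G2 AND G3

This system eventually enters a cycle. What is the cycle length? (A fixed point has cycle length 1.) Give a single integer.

Answer: 2

Derivation:
Step 0: 11001
Step 1: G0=NOT G3=NOT 0=1 G1=G4=1 G2=NOT G2=NOT 0=1 G3=(0+1>=2)=0 G4=G2&G3=0&0=0 -> 11100
Step 2: G0=NOT G3=NOT 0=1 G1=G4=0 G2=NOT G2=NOT 1=0 G3=(1+1>=2)=1 G4=G2&G3=1&0=0 -> 10010
Step 3: G0=NOT G3=NOT 1=0 G1=G4=0 G2=NOT G2=NOT 0=1 G3=(0+0>=2)=0 G4=G2&G3=0&1=0 -> 00100
Step 4: G0=NOT G3=NOT 0=1 G1=G4=0 G2=NOT G2=NOT 1=0 G3=(1+0>=2)=0 G4=G2&G3=1&0=0 -> 10000
Step 5: G0=NOT G3=NOT 0=1 G1=G4=0 G2=NOT G2=NOT 0=1 G3=(0+0>=2)=0 G4=G2&G3=0&0=0 -> 10100
Step 6: G0=NOT G3=NOT 0=1 G1=G4=0 G2=NOT G2=NOT 1=0 G3=(1+0>=2)=0 G4=G2&G3=1&0=0 -> 10000
State from step 6 equals state from step 4 -> cycle length 2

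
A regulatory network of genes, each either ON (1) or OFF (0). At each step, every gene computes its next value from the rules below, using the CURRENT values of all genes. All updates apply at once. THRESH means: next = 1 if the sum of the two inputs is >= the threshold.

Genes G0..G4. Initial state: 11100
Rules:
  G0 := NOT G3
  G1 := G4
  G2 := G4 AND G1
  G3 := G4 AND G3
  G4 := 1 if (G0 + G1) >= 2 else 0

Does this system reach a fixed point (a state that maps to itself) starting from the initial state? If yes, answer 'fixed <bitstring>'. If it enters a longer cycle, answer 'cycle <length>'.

Answer: cycle 2

Derivation:
Step 0: 11100
Step 1: G0=NOT G3=NOT 0=1 G1=G4=0 G2=G4&G1=0&1=0 G3=G4&G3=0&0=0 G4=(1+1>=2)=1 -> 10001
Step 2: G0=NOT G3=NOT 0=1 G1=G4=1 G2=G4&G1=1&0=0 G3=G4&G3=1&0=0 G4=(1+0>=2)=0 -> 11000
Step 3: G0=NOT G3=NOT 0=1 G1=G4=0 G2=G4&G1=0&1=0 G3=G4&G3=0&0=0 G4=(1+1>=2)=1 -> 10001
Cycle of length 2 starting at step 1 -> no fixed point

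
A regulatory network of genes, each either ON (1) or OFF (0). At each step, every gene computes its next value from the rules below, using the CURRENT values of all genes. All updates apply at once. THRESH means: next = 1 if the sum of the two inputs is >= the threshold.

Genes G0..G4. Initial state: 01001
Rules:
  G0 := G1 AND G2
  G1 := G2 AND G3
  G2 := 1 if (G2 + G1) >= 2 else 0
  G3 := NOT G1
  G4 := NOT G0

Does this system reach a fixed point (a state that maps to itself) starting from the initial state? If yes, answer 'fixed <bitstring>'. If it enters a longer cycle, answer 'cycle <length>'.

Answer: fixed 00011

Derivation:
Step 0: 01001
Step 1: G0=G1&G2=1&0=0 G1=G2&G3=0&0=0 G2=(0+1>=2)=0 G3=NOT G1=NOT 1=0 G4=NOT G0=NOT 0=1 -> 00001
Step 2: G0=G1&G2=0&0=0 G1=G2&G3=0&0=0 G2=(0+0>=2)=0 G3=NOT G1=NOT 0=1 G4=NOT G0=NOT 0=1 -> 00011
Step 3: G0=G1&G2=0&0=0 G1=G2&G3=0&1=0 G2=(0+0>=2)=0 G3=NOT G1=NOT 0=1 G4=NOT G0=NOT 0=1 -> 00011
Fixed point reached at step 2: 00011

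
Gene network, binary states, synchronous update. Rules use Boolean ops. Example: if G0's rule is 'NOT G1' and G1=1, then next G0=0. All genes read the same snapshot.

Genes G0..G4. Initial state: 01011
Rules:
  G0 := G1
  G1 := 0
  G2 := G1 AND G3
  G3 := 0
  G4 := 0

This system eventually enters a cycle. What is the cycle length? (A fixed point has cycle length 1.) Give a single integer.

Step 0: 01011
Step 1: G0=G1=1 G1=0(const) G2=G1&G3=1&1=1 G3=0(const) G4=0(const) -> 10100
Step 2: G0=G1=0 G1=0(const) G2=G1&G3=0&0=0 G3=0(const) G4=0(const) -> 00000
Step 3: G0=G1=0 G1=0(const) G2=G1&G3=0&0=0 G3=0(const) G4=0(const) -> 00000
State from step 3 equals state from step 2 -> cycle length 1

Answer: 1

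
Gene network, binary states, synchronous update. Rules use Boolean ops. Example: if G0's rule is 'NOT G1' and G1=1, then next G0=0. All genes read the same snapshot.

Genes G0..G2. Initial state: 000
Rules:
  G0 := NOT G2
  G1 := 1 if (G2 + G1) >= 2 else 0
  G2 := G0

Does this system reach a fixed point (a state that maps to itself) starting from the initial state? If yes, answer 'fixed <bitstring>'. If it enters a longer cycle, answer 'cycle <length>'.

Answer: cycle 4

Derivation:
Step 0: 000
Step 1: G0=NOT G2=NOT 0=1 G1=(0+0>=2)=0 G2=G0=0 -> 100
Step 2: G0=NOT G2=NOT 0=1 G1=(0+0>=2)=0 G2=G0=1 -> 101
Step 3: G0=NOT G2=NOT 1=0 G1=(1+0>=2)=0 G2=G0=1 -> 001
Step 4: G0=NOT G2=NOT 1=0 G1=(1+0>=2)=0 G2=G0=0 -> 000
Cycle of length 4 starting at step 0 -> no fixed point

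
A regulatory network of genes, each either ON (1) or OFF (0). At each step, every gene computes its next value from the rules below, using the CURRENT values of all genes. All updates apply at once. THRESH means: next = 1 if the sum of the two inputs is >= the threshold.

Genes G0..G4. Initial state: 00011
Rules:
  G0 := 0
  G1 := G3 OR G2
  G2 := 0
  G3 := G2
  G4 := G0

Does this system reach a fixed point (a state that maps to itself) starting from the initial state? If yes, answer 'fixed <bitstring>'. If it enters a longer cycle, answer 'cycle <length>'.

Answer: fixed 00000

Derivation:
Step 0: 00011
Step 1: G0=0(const) G1=G3|G2=1|0=1 G2=0(const) G3=G2=0 G4=G0=0 -> 01000
Step 2: G0=0(const) G1=G3|G2=0|0=0 G2=0(const) G3=G2=0 G4=G0=0 -> 00000
Step 3: G0=0(const) G1=G3|G2=0|0=0 G2=0(const) G3=G2=0 G4=G0=0 -> 00000
Fixed point reached at step 2: 00000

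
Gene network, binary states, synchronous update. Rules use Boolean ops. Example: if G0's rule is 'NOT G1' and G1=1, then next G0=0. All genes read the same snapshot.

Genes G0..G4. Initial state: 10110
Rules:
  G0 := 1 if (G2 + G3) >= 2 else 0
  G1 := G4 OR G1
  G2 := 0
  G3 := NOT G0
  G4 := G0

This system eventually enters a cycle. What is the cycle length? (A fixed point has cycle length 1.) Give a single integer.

Step 0: 10110
Step 1: G0=(1+1>=2)=1 G1=G4|G1=0|0=0 G2=0(const) G3=NOT G0=NOT 1=0 G4=G0=1 -> 10001
Step 2: G0=(0+0>=2)=0 G1=G4|G1=1|0=1 G2=0(const) G3=NOT G0=NOT 1=0 G4=G0=1 -> 01001
Step 3: G0=(0+0>=2)=0 G1=G4|G1=1|1=1 G2=0(const) G3=NOT G0=NOT 0=1 G4=G0=0 -> 01010
Step 4: G0=(0+1>=2)=0 G1=G4|G1=0|1=1 G2=0(const) G3=NOT G0=NOT 0=1 G4=G0=0 -> 01010
State from step 4 equals state from step 3 -> cycle length 1

Answer: 1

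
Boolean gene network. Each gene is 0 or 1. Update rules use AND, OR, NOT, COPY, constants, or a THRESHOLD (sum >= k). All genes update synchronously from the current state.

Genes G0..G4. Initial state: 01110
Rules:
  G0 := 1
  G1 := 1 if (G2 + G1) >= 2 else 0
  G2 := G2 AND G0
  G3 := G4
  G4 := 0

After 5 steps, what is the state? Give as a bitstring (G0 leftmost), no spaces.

Step 1: G0=1(const) G1=(1+1>=2)=1 G2=G2&G0=1&0=0 G3=G4=0 G4=0(const) -> 11000
Step 2: G0=1(const) G1=(0+1>=2)=0 G2=G2&G0=0&1=0 G3=G4=0 G4=0(const) -> 10000
Step 3: G0=1(const) G1=(0+0>=2)=0 G2=G2&G0=0&1=0 G3=G4=0 G4=0(const) -> 10000
Step 4: G0=1(const) G1=(0+0>=2)=0 G2=G2&G0=0&1=0 G3=G4=0 G4=0(const) -> 10000
Step 5: G0=1(const) G1=(0+0>=2)=0 G2=G2&G0=0&1=0 G3=G4=0 G4=0(const) -> 10000

10000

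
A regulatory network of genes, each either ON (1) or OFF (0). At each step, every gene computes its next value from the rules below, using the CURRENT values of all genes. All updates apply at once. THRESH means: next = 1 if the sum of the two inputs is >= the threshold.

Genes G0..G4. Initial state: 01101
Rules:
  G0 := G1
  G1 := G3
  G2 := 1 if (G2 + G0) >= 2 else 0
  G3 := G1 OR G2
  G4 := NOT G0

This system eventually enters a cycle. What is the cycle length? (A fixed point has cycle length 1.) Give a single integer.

Step 0: 01101
Step 1: G0=G1=1 G1=G3=0 G2=(1+0>=2)=0 G3=G1|G2=1|1=1 G4=NOT G0=NOT 0=1 -> 10011
Step 2: G0=G1=0 G1=G3=1 G2=(0+1>=2)=0 G3=G1|G2=0|0=0 G4=NOT G0=NOT 1=0 -> 01000
Step 3: G0=G1=1 G1=G3=0 G2=(0+0>=2)=0 G3=G1|G2=1|0=1 G4=NOT G0=NOT 0=1 -> 10011
State from step 3 equals state from step 1 -> cycle length 2

Answer: 2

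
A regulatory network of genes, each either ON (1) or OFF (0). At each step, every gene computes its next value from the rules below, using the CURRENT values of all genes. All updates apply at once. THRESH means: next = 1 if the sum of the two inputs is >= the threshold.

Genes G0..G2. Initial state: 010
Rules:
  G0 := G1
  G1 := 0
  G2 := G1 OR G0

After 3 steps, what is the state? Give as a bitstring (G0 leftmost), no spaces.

Step 1: G0=G1=1 G1=0(const) G2=G1|G0=1|0=1 -> 101
Step 2: G0=G1=0 G1=0(const) G2=G1|G0=0|1=1 -> 001
Step 3: G0=G1=0 G1=0(const) G2=G1|G0=0|0=0 -> 000

000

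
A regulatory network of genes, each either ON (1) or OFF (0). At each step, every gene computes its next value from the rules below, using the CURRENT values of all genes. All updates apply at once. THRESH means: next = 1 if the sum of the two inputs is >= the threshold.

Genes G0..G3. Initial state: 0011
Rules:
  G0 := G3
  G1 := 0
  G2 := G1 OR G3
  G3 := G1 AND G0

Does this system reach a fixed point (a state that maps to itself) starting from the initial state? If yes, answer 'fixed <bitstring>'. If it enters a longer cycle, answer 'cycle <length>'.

Step 0: 0011
Step 1: G0=G3=1 G1=0(const) G2=G1|G3=0|1=1 G3=G1&G0=0&0=0 -> 1010
Step 2: G0=G3=0 G1=0(const) G2=G1|G3=0|0=0 G3=G1&G0=0&1=0 -> 0000
Step 3: G0=G3=0 G1=0(const) G2=G1|G3=0|0=0 G3=G1&G0=0&0=0 -> 0000
Fixed point reached at step 2: 0000

Answer: fixed 0000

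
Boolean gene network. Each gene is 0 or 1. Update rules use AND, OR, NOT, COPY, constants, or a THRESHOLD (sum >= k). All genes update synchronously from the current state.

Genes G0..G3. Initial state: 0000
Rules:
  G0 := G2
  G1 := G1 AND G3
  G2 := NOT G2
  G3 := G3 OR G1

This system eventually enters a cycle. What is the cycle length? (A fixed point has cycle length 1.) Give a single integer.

Step 0: 0000
Step 1: G0=G2=0 G1=G1&G3=0&0=0 G2=NOT G2=NOT 0=1 G3=G3|G1=0|0=0 -> 0010
Step 2: G0=G2=1 G1=G1&G3=0&0=0 G2=NOT G2=NOT 1=0 G3=G3|G1=0|0=0 -> 1000
Step 3: G0=G2=0 G1=G1&G3=0&0=0 G2=NOT G2=NOT 0=1 G3=G3|G1=0|0=0 -> 0010
State from step 3 equals state from step 1 -> cycle length 2

Answer: 2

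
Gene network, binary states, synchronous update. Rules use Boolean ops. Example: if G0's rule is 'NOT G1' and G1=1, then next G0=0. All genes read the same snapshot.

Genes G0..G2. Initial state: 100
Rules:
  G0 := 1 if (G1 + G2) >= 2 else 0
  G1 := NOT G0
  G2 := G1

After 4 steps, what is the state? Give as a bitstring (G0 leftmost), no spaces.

Step 1: G0=(0+0>=2)=0 G1=NOT G0=NOT 1=0 G2=G1=0 -> 000
Step 2: G0=(0+0>=2)=0 G1=NOT G0=NOT 0=1 G2=G1=0 -> 010
Step 3: G0=(1+0>=2)=0 G1=NOT G0=NOT 0=1 G2=G1=1 -> 011
Step 4: G0=(1+1>=2)=1 G1=NOT G0=NOT 0=1 G2=G1=1 -> 111

111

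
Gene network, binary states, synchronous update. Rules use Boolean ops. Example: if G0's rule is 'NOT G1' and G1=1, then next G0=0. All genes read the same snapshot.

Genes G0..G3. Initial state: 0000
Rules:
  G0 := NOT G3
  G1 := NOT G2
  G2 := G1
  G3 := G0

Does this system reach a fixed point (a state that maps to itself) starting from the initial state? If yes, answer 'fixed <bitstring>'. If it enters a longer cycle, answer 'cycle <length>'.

Step 0: 0000
Step 1: G0=NOT G3=NOT 0=1 G1=NOT G2=NOT 0=1 G2=G1=0 G3=G0=0 -> 1100
Step 2: G0=NOT G3=NOT 0=1 G1=NOT G2=NOT 0=1 G2=G1=1 G3=G0=1 -> 1111
Step 3: G0=NOT G3=NOT 1=0 G1=NOT G2=NOT 1=0 G2=G1=1 G3=G0=1 -> 0011
Step 4: G0=NOT G3=NOT 1=0 G1=NOT G2=NOT 1=0 G2=G1=0 G3=G0=0 -> 0000
Cycle of length 4 starting at step 0 -> no fixed point

Answer: cycle 4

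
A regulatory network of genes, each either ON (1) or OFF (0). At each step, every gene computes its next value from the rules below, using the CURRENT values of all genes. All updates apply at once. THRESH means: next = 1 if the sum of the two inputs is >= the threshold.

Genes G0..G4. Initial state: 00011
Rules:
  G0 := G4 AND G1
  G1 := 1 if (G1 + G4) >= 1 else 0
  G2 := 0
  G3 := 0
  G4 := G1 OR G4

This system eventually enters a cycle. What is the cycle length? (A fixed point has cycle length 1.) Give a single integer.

Step 0: 00011
Step 1: G0=G4&G1=1&0=0 G1=(0+1>=1)=1 G2=0(const) G3=0(const) G4=G1|G4=0|1=1 -> 01001
Step 2: G0=G4&G1=1&1=1 G1=(1+1>=1)=1 G2=0(const) G3=0(const) G4=G1|G4=1|1=1 -> 11001
Step 3: G0=G4&G1=1&1=1 G1=(1+1>=1)=1 G2=0(const) G3=0(const) G4=G1|G4=1|1=1 -> 11001
State from step 3 equals state from step 2 -> cycle length 1

Answer: 1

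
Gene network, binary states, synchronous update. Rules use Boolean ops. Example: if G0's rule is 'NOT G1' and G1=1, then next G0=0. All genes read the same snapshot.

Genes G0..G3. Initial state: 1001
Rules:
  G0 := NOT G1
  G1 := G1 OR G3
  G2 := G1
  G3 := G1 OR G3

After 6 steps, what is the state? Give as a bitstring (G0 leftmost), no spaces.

Step 1: G0=NOT G1=NOT 0=1 G1=G1|G3=0|1=1 G2=G1=0 G3=G1|G3=0|1=1 -> 1101
Step 2: G0=NOT G1=NOT 1=0 G1=G1|G3=1|1=1 G2=G1=1 G3=G1|G3=1|1=1 -> 0111
Step 3: G0=NOT G1=NOT 1=0 G1=G1|G3=1|1=1 G2=G1=1 G3=G1|G3=1|1=1 -> 0111
Step 4: G0=NOT G1=NOT 1=0 G1=G1|G3=1|1=1 G2=G1=1 G3=G1|G3=1|1=1 -> 0111
Step 5: G0=NOT G1=NOT 1=0 G1=G1|G3=1|1=1 G2=G1=1 G3=G1|G3=1|1=1 -> 0111
Step 6: G0=NOT G1=NOT 1=0 G1=G1|G3=1|1=1 G2=G1=1 G3=G1|G3=1|1=1 -> 0111

0111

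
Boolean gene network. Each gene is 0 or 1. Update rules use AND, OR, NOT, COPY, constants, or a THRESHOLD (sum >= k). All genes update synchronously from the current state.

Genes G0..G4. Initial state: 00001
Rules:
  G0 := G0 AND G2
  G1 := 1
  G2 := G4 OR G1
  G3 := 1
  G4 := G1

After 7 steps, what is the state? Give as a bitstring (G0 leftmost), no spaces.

Step 1: G0=G0&G2=0&0=0 G1=1(const) G2=G4|G1=1|0=1 G3=1(const) G4=G1=0 -> 01110
Step 2: G0=G0&G2=0&1=0 G1=1(const) G2=G4|G1=0|1=1 G3=1(const) G4=G1=1 -> 01111
Step 3: G0=G0&G2=0&1=0 G1=1(const) G2=G4|G1=1|1=1 G3=1(const) G4=G1=1 -> 01111
Step 4: G0=G0&G2=0&1=0 G1=1(const) G2=G4|G1=1|1=1 G3=1(const) G4=G1=1 -> 01111
Step 5: G0=G0&G2=0&1=0 G1=1(const) G2=G4|G1=1|1=1 G3=1(const) G4=G1=1 -> 01111
Step 6: G0=G0&G2=0&1=0 G1=1(const) G2=G4|G1=1|1=1 G3=1(const) G4=G1=1 -> 01111
Step 7: G0=G0&G2=0&1=0 G1=1(const) G2=G4|G1=1|1=1 G3=1(const) G4=G1=1 -> 01111

01111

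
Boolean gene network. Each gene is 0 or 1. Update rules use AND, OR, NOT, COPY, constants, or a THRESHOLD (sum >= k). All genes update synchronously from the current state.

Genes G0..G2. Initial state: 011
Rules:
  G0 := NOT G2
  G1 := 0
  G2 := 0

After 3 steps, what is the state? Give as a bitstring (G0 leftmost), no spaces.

Step 1: G0=NOT G2=NOT 1=0 G1=0(const) G2=0(const) -> 000
Step 2: G0=NOT G2=NOT 0=1 G1=0(const) G2=0(const) -> 100
Step 3: G0=NOT G2=NOT 0=1 G1=0(const) G2=0(const) -> 100

100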